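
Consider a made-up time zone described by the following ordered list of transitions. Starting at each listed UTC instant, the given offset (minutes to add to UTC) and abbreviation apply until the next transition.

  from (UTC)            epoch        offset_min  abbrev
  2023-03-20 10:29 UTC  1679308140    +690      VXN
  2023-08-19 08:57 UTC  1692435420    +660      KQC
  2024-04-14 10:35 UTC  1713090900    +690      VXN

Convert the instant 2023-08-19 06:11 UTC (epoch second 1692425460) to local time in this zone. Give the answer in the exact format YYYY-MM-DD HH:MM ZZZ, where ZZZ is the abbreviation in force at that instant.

2023-08-19 17:41 VXN

Query: 2023-08-19 06:11 UTC
Rule 1/3 (VXN, +11:30): 2023-03-20 10:29 UTC ≤ query < 2023-08-19 08:57 UTC
6·60 + 11 + 690 = 1061 min
1061 = 0·1440 + 1061; 1061 = 17·60 + 41 → 17:41, same day
→ 2023-08-19 17:41 VXN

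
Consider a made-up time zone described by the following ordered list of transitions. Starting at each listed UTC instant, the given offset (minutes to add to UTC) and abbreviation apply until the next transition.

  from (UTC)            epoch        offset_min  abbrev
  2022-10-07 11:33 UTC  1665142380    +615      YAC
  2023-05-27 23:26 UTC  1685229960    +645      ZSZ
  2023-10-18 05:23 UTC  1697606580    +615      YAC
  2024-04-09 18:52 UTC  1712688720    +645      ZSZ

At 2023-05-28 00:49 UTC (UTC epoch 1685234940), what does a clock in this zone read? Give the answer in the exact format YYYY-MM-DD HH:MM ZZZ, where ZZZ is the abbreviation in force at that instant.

2023-05-28 11:34 ZSZ

Query: 2023-05-28 00:49 UTC
Rule 2/4 (ZSZ, +10:45): 2023-05-27 23:26 UTC ≤ query < 2023-10-18 05:23 UTC
0·60 + 49 + 645 = 694 min
694 = 0·1440 + 694; 694 = 11·60 + 34 → 11:34, same day
→ 2023-05-28 11:34 ZSZ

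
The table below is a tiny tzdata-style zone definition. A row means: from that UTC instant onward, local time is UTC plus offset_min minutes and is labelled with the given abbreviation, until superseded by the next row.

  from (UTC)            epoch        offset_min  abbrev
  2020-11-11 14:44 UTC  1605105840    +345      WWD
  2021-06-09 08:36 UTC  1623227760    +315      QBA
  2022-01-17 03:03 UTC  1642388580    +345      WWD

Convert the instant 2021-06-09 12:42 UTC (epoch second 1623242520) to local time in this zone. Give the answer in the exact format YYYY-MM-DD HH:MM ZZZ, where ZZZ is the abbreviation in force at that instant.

2021-06-09 17:57 QBA

Query: 2021-06-09 12:42 UTC
Rule 2/3 (QBA, +05:15): 2021-06-09 08:36 UTC ≤ query < 2022-01-17 03:03 UTC
12·60 + 42 + 315 = 1077 min
1077 = 0·1440 + 1077; 1077 = 17·60 + 57 → 17:57, same day
→ 2021-06-09 17:57 QBA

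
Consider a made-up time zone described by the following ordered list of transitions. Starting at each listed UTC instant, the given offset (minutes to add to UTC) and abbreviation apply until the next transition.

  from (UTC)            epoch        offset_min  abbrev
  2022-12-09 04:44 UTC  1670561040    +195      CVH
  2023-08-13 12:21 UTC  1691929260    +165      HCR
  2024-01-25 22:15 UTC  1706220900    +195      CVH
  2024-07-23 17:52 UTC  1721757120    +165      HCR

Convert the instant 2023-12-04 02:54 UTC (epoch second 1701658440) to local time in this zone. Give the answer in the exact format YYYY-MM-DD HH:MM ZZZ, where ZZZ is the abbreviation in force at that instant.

2023-12-04 05:39 HCR

Query: 2023-12-04 02:54 UTC
Rule 2/4 (HCR, +02:45): 2023-08-13 12:21 UTC ≤ query < 2024-01-25 22:15 UTC
2·60 + 54 + 165 = 339 min
339 = 0·1440 + 339; 339 = 5·60 + 39 → 05:39, same day
→ 2023-12-04 05:39 HCR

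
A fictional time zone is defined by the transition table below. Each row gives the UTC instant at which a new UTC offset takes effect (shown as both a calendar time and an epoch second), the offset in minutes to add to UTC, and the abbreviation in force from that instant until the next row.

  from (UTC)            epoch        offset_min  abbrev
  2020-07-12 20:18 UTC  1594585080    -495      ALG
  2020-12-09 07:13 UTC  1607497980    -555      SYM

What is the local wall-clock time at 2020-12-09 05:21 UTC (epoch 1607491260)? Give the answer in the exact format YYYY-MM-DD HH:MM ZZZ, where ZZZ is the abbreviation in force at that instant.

Query: 2020-12-09 05:21 UTC
Rule 1/2 (ALG, -08:15): 2020-07-12 20:18 UTC ≤ query < 2020-12-09 07:13 UTC
5·60 + 21 - 495 = -174 min
-174 = -1·1440 + 1266; 1266 = 21·60 + 6 → 21:06, 2020-12-09 - 1 day = 2020-12-08
→ 2020-12-08 21:06 ALG

2020-12-08 21:06 ALG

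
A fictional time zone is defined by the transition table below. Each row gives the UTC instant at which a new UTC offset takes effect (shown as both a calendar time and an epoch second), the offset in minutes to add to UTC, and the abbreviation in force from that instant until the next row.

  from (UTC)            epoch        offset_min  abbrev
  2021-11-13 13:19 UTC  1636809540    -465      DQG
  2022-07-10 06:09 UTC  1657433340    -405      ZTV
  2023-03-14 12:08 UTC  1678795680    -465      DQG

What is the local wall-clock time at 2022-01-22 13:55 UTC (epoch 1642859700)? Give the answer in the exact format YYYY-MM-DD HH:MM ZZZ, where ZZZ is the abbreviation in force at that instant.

Query: 2022-01-22 13:55 UTC
Rule 1/3 (DQG, -07:45): 2021-11-13 13:19 UTC ≤ query < 2022-07-10 06:09 UTC
13·60 + 55 - 465 = 370 min
370 = 0·1440 + 370; 370 = 6·60 + 10 → 06:10, same day
→ 2022-01-22 06:10 DQG

2022-01-22 06:10 DQG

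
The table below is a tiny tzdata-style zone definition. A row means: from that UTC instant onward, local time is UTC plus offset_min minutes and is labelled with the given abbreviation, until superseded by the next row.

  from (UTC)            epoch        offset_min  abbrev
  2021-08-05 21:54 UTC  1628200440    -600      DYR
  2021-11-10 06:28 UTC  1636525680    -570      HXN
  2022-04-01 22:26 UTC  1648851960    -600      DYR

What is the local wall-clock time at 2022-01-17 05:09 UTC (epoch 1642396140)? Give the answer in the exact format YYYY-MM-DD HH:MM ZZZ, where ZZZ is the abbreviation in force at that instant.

2022-01-16 19:39 HXN

Query: 2022-01-17 05:09 UTC
Rule 2/3 (HXN, -09:30): 2021-11-10 06:28 UTC ≤ query < 2022-04-01 22:26 UTC
5·60 + 9 - 570 = -261 min
-261 = -1·1440 + 1179; 1179 = 19·60 + 39 → 19:39, 2022-01-17 - 1 day = 2022-01-16
→ 2022-01-16 19:39 HXN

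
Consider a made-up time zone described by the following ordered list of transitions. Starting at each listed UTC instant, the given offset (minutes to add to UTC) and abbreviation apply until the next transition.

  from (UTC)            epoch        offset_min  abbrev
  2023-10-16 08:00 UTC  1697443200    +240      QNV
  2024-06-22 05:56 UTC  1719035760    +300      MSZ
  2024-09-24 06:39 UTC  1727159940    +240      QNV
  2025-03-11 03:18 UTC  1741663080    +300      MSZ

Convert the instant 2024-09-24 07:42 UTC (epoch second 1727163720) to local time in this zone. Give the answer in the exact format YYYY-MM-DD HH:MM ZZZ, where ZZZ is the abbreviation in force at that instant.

2024-09-24 11:42 QNV

Query: 2024-09-24 07:42 UTC
Rule 3/4 (QNV, +04:00): 2024-09-24 06:39 UTC ≤ query < 2025-03-11 03:18 UTC
7·60 + 42 + 240 = 702 min
702 = 0·1440 + 702; 702 = 11·60 + 42 → 11:42, same day
→ 2024-09-24 11:42 QNV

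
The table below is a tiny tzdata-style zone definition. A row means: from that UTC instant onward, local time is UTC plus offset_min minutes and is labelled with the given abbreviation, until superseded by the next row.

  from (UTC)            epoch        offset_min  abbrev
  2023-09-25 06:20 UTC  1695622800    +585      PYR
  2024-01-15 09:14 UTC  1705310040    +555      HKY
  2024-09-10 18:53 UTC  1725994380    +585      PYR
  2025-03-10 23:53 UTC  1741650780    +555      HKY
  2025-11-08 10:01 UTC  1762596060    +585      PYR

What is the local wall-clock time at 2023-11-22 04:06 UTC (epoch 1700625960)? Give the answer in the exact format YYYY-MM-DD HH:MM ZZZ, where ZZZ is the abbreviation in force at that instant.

2023-11-22 13:51 PYR

Query: 2023-11-22 04:06 UTC
Rule 1/5 (PYR, +09:45): 2023-09-25 06:20 UTC ≤ query < 2024-01-15 09:14 UTC
4·60 + 6 + 585 = 831 min
831 = 0·1440 + 831; 831 = 13·60 + 51 → 13:51, same day
→ 2023-11-22 13:51 PYR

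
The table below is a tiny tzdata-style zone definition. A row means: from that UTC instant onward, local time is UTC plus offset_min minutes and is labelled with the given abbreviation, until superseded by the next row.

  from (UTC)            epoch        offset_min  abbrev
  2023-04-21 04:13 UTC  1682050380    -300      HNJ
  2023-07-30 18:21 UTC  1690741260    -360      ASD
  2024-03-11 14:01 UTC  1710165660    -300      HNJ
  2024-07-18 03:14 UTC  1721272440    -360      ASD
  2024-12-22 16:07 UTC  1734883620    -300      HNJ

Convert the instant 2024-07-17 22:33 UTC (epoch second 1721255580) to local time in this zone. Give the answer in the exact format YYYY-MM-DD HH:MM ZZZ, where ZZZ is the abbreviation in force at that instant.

2024-07-17 17:33 HNJ

Query: 2024-07-17 22:33 UTC
Rule 3/5 (HNJ, -05:00): 2024-03-11 14:01 UTC ≤ query < 2024-07-18 03:14 UTC
22·60 + 33 - 300 = 1053 min
1053 = 0·1440 + 1053; 1053 = 17·60 + 33 → 17:33, same day
→ 2024-07-17 17:33 HNJ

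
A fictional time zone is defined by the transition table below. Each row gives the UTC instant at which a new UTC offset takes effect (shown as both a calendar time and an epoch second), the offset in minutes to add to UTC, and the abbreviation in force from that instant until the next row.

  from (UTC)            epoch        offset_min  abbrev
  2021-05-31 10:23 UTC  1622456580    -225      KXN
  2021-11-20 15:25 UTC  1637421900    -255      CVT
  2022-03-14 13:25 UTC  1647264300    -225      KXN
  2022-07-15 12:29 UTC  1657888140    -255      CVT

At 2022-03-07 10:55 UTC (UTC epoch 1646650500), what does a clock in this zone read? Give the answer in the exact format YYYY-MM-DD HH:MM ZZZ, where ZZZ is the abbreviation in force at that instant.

Query: 2022-03-07 10:55 UTC
Rule 2/4 (CVT, -04:15): 2021-11-20 15:25 UTC ≤ query < 2022-03-14 13:25 UTC
10·60 + 55 - 255 = 400 min
400 = 0·1440 + 400; 400 = 6·60 + 40 → 06:40, same day
→ 2022-03-07 06:40 CVT

2022-03-07 06:40 CVT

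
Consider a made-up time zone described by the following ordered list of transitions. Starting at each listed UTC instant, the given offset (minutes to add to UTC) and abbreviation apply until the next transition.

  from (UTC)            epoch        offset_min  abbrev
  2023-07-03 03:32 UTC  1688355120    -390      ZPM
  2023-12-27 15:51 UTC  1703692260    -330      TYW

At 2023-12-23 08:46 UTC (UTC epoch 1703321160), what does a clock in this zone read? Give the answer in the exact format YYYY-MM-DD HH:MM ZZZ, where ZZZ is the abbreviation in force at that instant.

Query: 2023-12-23 08:46 UTC
Rule 1/2 (ZPM, -06:30): 2023-07-03 03:32 UTC ≤ query < 2023-12-27 15:51 UTC
8·60 + 46 - 390 = 136 min
136 = 0·1440 + 136; 136 = 2·60 + 16 → 02:16, same day
→ 2023-12-23 02:16 ZPM

2023-12-23 02:16 ZPM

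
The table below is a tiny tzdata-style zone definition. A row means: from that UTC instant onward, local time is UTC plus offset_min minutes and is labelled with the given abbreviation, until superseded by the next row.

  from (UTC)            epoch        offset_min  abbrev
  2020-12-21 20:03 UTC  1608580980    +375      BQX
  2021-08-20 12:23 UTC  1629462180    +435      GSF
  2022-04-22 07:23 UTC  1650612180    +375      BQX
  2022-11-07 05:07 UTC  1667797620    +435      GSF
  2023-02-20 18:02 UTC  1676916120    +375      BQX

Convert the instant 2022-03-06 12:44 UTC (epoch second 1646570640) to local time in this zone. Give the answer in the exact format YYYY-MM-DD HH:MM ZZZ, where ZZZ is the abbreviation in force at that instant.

Query: 2022-03-06 12:44 UTC
Rule 2/5 (GSF, +07:15): 2021-08-20 12:23 UTC ≤ query < 2022-04-22 07:23 UTC
12·60 + 44 + 435 = 1199 min
1199 = 0·1440 + 1199; 1199 = 19·60 + 59 → 19:59, same day
→ 2022-03-06 19:59 GSF

2022-03-06 19:59 GSF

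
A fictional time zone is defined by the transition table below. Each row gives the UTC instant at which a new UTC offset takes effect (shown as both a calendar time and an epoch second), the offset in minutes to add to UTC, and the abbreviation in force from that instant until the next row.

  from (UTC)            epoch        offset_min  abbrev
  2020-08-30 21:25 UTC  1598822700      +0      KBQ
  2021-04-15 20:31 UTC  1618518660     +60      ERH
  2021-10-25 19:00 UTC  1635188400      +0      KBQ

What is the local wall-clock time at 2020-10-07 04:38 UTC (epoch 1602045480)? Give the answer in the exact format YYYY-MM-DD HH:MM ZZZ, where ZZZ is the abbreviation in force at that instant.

Query: 2020-10-07 04:38 UTC
Rule 1/3 (KBQ, +00:00): 2020-08-30 21:25 UTC ≤ query < 2021-04-15 20:31 UTC
4·60 + 38 + 0 = 278 min
278 = 0·1440 + 278; 278 = 4·60 + 38 → 04:38, same day
→ 2020-10-07 04:38 KBQ

2020-10-07 04:38 KBQ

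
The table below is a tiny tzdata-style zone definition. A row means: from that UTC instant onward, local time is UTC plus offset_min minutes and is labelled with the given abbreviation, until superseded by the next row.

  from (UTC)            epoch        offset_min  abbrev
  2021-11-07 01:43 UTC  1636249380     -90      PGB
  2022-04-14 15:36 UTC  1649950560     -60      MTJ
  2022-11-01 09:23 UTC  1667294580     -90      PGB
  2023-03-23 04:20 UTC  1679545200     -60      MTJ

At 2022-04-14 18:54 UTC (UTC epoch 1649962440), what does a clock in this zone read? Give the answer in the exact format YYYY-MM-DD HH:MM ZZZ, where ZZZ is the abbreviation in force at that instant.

2022-04-14 17:54 MTJ

Query: 2022-04-14 18:54 UTC
Rule 2/4 (MTJ, -01:00): 2022-04-14 15:36 UTC ≤ query < 2022-11-01 09:23 UTC
18·60 + 54 - 60 = 1074 min
1074 = 0·1440 + 1074; 1074 = 17·60 + 54 → 17:54, same day
→ 2022-04-14 17:54 MTJ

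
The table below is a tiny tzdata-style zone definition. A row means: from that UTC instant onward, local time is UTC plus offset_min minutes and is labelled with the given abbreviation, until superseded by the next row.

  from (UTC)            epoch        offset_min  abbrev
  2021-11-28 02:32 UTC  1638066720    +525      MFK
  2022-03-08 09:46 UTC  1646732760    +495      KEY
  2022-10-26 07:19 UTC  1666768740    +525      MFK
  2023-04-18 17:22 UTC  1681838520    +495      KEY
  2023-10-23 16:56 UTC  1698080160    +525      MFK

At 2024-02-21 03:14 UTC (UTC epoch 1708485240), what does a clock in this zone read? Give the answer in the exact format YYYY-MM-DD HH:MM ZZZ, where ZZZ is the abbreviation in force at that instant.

Query: 2024-02-21 03:14 UTC
Rule 5/5 (MFK, +08:45): 2023-10-23 16:56 UTC ≤ query < +∞
3·60 + 14 + 525 = 719 min
719 = 0·1440 + 719; 719 = 11·60 + 59 → 11:59, same day
→ 2024-02-21 11:59 MFK

2024-02-21 11:59 MFK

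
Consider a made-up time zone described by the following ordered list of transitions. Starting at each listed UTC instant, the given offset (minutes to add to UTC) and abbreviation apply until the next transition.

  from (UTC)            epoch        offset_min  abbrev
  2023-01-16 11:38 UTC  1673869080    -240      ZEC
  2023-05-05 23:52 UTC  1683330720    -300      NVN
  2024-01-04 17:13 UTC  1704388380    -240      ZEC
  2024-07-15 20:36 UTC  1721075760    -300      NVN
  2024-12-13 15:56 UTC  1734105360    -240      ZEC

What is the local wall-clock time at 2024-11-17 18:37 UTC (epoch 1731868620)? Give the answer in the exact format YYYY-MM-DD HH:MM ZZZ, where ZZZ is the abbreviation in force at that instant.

Query: 2024-11-17 18:37 UTC
Rule 4/5 (NVN, -05:00): 2024-07-15 20:36 UTC ≤ query < 2024-12-13 15:56 UTC
18·60 + 37 - 300 = 817 min
817 = 0·1440 + 817; 817 = 13·60 + 37 → 13:37, same day
→ 2024-11-17 13:37 NVN

2024-11-17 13:37 NVN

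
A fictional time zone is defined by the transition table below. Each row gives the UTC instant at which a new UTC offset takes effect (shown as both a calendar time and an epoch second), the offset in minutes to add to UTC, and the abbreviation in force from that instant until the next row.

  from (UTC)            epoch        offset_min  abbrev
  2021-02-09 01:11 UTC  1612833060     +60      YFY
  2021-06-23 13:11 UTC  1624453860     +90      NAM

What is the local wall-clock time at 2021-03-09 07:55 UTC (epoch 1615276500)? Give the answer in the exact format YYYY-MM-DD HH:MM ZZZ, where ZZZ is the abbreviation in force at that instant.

2021-03-09 08:55 YFY

Query: 2021-03-09 07:55 UTC
Rule 1/2 (YFY, +01:00): 2021-02-09 01:11 UTC ≤ query < 2021-06-23 13:11 UTC
7·60 + 55 + 60 = 535 min
535 = 0·1440 + 535; 535 = 8·60 + 55 → 08:55, same day
→ 2021-03-09 08:55 YFY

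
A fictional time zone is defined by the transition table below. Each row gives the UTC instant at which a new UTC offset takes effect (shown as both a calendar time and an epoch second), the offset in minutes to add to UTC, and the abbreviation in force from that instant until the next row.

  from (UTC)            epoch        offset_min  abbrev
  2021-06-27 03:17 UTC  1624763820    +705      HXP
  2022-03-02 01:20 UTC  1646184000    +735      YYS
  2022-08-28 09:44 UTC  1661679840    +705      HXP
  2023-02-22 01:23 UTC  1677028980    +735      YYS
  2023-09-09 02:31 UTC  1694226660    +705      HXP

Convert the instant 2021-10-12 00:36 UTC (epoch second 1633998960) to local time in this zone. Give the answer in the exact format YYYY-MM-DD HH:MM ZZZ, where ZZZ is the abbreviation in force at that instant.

2021-10-12 12:21 HXP

Query: 2021-10-12 00:36 UTC
Rule 1/5 (HXP, +11:45): 2021-06-27 03:17 UTC ≤ query < 2022-03-02 01:20 UTC
0·60 + 36 + 705 = 741 min
741 = 0·1440 + 741; 741 = 12·60 + 21 → 12:21, same day
→ 2021-10-12 12:21 HXP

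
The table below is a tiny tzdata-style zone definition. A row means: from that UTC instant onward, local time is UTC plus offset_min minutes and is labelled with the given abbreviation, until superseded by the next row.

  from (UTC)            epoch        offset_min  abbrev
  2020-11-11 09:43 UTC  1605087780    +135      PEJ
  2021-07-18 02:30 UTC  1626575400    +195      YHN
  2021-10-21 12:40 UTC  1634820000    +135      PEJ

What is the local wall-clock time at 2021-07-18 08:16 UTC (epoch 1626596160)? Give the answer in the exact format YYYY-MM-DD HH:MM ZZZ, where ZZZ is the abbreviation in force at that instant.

2021-07-18 11:31 YHN

Query: 2021-07-18 08:16 UTC
Rule 2/3 (YHN, +03:15): 2021-07-18 02:30 UTC ≤ query < 2021-10-21 12:40 UTC
8·60 + 16 + 195 = 691 min
691 = 0·1440 + 691; 691 = 11·60 + 31 → 11:31, same day
→ 2021-07-18 11:31 YHN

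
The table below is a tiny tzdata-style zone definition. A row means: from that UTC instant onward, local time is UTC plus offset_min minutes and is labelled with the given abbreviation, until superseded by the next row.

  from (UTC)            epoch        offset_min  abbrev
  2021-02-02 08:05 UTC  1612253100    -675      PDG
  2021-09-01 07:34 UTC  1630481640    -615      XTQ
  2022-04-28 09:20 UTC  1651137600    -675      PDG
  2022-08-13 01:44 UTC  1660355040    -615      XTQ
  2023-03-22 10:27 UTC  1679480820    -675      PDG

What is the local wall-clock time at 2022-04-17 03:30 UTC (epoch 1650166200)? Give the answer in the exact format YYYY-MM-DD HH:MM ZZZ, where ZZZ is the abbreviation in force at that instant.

2022-04-16 17:15 XTQ

Query: 2022-04-17 03:30 UTC
Rule 2/5 (XTQ, -10:15): 2021-09-01 07:34 UTC ≤ query < 2022-04-28 09:20 UTC
3·60 + 30 - 615 = -405 min
-405 = -1·1440 + 1035; 1035 = 17·60 + 15 → 17:15, 2022-04-17 - 1 day = 2022-04-16
→ 2022-04-16 17:15 XTQ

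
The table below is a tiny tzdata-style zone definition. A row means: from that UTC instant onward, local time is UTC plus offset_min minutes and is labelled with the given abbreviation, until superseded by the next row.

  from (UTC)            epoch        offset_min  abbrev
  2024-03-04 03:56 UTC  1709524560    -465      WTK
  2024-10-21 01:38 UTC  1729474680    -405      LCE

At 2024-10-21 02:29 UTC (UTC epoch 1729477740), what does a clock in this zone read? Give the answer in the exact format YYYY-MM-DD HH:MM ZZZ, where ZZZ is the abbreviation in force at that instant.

Query: 2024-10-21 02:29 UTC
Rule 2/2 (LCE, -06:45): 2024-10-21 01:38 UTC ≤ query < +∞
2·60 + 29 - 405 = -256 min
-256 = -1·1440 + 1184; 1184 = 19·60 + 44 → 19:44, 2024-10-21 - 1 day = 2024-10-20
→ 2024-10-20 19:44 LCE

2024-10-20 19:44 LCE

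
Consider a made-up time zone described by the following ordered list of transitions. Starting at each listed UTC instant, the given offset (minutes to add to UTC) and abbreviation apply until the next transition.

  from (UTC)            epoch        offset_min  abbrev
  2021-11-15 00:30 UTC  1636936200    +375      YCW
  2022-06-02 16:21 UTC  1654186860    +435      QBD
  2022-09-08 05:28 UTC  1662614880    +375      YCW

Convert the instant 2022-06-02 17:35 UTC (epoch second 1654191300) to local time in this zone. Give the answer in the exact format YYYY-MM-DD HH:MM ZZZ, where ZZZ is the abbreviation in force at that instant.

Query: 2022-06-02 17:35 UTC
Rule 2/3 (QBD, +07:15): 2022-06-02 16:21 UTC ≤ query < 2022-09-08 05:28 UTC
17·60 + 35 + 435 = 1490 min
1490 = 1·1440 + 50; 50 = 0·60 + 50 → 00:50, 2022-06-02 + 1 day = 2022-06-03
→ 2022-06-03 00:50 QBD

2022-06-03 00:50 QBD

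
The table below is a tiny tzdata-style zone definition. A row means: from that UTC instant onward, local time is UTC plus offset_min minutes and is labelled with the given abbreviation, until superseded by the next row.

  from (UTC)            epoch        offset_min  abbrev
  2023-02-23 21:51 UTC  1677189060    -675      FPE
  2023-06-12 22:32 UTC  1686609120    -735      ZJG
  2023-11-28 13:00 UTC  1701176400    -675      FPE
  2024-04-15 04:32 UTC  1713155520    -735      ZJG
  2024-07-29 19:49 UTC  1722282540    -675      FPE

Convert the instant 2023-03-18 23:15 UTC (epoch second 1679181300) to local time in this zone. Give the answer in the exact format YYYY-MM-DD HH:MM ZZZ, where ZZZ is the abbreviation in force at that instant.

2023-03-18 12:00 FPE

Query: 2023-03-18 23:15 UTC
Rule 1/5 (FPE, -11:15): 2023-02-23 21:51 UTC ≤ query < 2023-06-12 22:32 UTC
23·60 + 15 - 675 = 720 min
720 = 0·1440 + 720; 720 = 12·60 + 0 → 12:00, same day
→ 2023-03-18 12:00 FPE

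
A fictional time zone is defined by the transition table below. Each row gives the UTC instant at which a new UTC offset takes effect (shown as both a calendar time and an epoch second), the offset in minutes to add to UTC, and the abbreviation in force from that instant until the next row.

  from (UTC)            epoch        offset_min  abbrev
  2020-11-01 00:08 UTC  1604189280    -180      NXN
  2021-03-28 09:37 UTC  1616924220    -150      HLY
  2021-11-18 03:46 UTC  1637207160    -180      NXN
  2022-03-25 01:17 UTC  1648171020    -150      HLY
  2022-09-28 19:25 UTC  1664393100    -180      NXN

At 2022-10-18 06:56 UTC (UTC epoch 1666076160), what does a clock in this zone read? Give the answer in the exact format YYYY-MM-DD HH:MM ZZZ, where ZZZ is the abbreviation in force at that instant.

2022-10-18 03:56 NXN

Query: 2022-10-18 06:56 UTC
Rule 5/5 (NXN, -03:00): 2022-09-28 19:25 UTC ≤ query < +∞
6·60 + 56 - 180 = 236 min
236 = 0·1440 + 236; 236 = 3·60 + 56 → 03:56, same day
→ 2022-10-18 03:56 NXN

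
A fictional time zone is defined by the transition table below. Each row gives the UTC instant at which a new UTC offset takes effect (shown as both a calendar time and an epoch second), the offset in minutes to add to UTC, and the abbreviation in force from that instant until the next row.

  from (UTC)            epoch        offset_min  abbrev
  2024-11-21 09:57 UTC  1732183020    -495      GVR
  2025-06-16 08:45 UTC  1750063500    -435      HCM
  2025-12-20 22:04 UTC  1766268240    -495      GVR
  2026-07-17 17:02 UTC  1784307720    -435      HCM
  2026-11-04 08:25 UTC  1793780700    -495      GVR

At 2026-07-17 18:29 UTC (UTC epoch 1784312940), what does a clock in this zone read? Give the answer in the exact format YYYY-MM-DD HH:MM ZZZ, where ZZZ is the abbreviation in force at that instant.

Query: 2026-07-17 18:29 UTC
Rule 4/5 (HCM, -07:15): 2026-07-17 17:02 UTC ≤ query < 2026-11-04 08:25 UTC
18·60 + 29 - 435 = 674 min
674 = 0·1440 + 674; 674 = 11·60 + 14 → 11:14, same day
→ 2026-07-17 11:14 HCM

2026-07-17 11:14 HCM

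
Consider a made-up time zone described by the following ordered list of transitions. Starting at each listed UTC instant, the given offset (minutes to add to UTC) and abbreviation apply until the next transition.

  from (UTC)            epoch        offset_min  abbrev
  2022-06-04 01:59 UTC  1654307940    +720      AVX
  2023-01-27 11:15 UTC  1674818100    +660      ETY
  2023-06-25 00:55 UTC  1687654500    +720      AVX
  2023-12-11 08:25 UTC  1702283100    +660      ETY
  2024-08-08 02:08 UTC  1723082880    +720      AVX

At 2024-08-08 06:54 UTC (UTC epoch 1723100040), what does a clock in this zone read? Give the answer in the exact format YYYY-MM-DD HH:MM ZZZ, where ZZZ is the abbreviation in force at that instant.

2024-08-08 18:54 AVX

Query: 2024-08-08 06:54 UTC
Rule 5/5 (AVX, +12:00): 2024-08-08 02:08 UTC ≤ query < +∞
6·60 + 54 + 720 = 1134 min
1134 = 0·1440 + 1134; 1134 = 18·60 + 54 → 18:54, same day
→ 2024-08-08 18:54 AVX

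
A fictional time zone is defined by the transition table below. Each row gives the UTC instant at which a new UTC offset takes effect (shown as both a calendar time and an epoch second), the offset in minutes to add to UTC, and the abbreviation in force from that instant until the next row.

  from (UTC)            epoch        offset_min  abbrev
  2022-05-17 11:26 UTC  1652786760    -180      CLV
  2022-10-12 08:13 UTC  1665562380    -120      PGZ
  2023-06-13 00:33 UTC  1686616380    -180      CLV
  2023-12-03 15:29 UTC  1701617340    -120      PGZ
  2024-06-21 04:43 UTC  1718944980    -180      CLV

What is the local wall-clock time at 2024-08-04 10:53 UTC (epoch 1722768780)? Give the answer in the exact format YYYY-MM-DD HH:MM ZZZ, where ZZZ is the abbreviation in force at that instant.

Query: 2024-08-04 10:53 UTC
Rule 5/5 (CLV, -03:00): 2024-06-21 04:43 UTC ≤ query < +∞
10·60 + 53 - 180 = 473 min
473 = 0·1440 + 473; 473 = 7·60 + 53 → 07:53, same day
→ 2024-08-04 07:53 CLV

2024-08-04 07:53 CLV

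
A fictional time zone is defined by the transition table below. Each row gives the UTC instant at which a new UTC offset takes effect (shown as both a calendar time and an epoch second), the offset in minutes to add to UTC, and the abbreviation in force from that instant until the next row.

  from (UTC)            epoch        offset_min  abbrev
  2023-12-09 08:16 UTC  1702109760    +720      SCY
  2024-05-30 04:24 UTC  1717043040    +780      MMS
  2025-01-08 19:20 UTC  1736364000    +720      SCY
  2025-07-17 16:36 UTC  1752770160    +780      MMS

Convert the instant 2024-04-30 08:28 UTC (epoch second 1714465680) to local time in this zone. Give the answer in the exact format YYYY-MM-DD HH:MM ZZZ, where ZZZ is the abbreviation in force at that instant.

2024-04-30 20:28 SCY

Query: 2024-04-30 08:28 UTC
Rule 1/4 (SCY, +12:00): 2023-12-09 08:16 UTC ≤ query < 2024-05-30 04:24 UTC
8·60 + 28 + 720 = 1228 min
1228 = 0·1440 + 1228; 1228 = 20·60 + 28 → 20:28, same day
→ 2024-04-30 20:28 SCY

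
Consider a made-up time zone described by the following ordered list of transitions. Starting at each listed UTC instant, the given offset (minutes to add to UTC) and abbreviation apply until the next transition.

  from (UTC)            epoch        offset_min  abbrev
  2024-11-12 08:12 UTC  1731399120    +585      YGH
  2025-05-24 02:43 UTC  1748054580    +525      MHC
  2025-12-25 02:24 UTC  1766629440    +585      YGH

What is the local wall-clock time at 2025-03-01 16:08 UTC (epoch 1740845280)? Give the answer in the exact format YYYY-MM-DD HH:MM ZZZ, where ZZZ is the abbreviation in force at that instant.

Query: 2025-03-01 16:08 UTC
Rule 1/3 (YGH, +09:45): 2024-11-12 08:12 UTC ≤ query < 2025-05-24 02:43 UTC
16·60 + 8 + 585 = 1553 min
1553 = 1·1440 + 113; 113 = 1·60 + 53 → 01:53, 2025-03-01 + 1 day = 2025-03-02
→ 2025-03-02 01:53 YGH

2025-03-02 01:53 YGH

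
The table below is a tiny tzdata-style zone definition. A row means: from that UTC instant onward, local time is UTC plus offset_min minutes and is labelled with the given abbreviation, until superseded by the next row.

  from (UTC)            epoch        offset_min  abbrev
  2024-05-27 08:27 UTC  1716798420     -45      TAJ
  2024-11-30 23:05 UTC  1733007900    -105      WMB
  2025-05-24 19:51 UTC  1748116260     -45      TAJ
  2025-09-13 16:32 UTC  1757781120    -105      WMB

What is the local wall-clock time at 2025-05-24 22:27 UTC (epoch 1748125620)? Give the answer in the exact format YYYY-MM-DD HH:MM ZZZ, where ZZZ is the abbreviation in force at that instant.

Query: 2025-05-24 22:27 UTC
Rule 3/4 (TAJ, -00:45): 2025-05-24 19:51 UTC ≤ query < 2025-09-13 16:32 UTC
22·60 + 27 - 45 = 1302 min
1302 = 0·1440 + 1302; 1302 = 21·60 + 42 → 21:42, same day
→ 2025-05-24 21:42 TAJ

2025-05-24 21:42 TAJ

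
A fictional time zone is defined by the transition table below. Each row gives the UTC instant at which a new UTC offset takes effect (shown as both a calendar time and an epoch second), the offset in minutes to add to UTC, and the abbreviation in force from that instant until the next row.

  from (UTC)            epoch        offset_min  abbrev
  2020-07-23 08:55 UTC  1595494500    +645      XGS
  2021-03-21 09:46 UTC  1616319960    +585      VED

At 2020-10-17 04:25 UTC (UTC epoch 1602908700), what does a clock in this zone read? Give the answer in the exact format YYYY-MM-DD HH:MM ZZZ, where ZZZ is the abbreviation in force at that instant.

Query: 2020-10-17 04:25 UTC
Rule 1/2 (XGS, +10:45): 2020-07-23 08:55 UTC ≤ query < 2021-03-21 09:46 UTC
4·60 + 25 + 645 = 910 min
910 = 0·1440 + 910; 910 = 15·60 + 10 → 15:10, same day
→ 2020-10-17 15:10 XGS

2020-10-17 15:10 XGS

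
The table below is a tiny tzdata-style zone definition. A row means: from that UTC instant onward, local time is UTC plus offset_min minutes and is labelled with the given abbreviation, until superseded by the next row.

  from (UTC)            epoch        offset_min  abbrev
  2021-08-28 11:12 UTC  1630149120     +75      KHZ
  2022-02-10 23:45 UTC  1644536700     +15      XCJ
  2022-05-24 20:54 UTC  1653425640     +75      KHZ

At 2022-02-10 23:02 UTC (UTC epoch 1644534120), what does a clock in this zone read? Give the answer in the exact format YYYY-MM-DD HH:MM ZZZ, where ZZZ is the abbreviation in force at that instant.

2022-02-11 00:17 KHZ

Query: 2022-02-10 23:02 UTC
Rule 1/3 (KHZ, +01:15): 2021-08-28 11:12 UTC ≤ query < 2022-02-10 23:45 UTC
23·60 + 2 + 75 = 1457 min
1457 = 1·1440 + 17; 17 = 0·60 + 17 → 00:17, 2022-02-10 + 1 day = 2022-02-11
→ 2022-02-11 00:17 KHZ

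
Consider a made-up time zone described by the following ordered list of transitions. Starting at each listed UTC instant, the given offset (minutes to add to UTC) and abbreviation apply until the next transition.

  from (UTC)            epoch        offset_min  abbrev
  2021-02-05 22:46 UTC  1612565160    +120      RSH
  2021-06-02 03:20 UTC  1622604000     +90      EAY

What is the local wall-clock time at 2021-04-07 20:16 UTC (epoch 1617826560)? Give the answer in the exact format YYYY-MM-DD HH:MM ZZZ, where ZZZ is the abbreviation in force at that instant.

Query: 2021-04-07 20:16 UTC
Rule 1/2 (RSH, +02:00): 2021-02-05 22:46 UTC ≤ query < 2021-06-02 03:20 UTC
20·60 + 16 + 120 = 1336 min
1336 = 0·1440 + 1336; 1336 = 22·60 + 16 → 22:16, same day
→ 2021-04-07 22:16 RSH

2021-04-07 22:16 RSH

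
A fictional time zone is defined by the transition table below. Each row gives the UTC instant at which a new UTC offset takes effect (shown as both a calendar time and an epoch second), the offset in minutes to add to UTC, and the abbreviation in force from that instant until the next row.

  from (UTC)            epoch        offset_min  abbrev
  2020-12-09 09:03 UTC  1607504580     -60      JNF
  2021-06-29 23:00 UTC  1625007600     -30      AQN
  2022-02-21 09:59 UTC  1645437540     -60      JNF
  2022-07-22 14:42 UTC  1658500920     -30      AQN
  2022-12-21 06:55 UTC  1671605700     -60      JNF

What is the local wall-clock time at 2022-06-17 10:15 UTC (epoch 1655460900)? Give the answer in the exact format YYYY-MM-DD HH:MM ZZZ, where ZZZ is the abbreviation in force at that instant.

Query: 2022-06-17 10:15 UTC
Rule 3/5 (JNF, -01:00): 2022-02-21 09:59 UTC ≤ query < 2022-07-22 14:42 UTC
10·60 + 15 - 60 = 555 min
555 = 0·1440 + 555; 555 = 9·60 + 15 → 09:15, same day
→ 2022-06-17 09:15 JNF

2022-06-17 09:15 JNF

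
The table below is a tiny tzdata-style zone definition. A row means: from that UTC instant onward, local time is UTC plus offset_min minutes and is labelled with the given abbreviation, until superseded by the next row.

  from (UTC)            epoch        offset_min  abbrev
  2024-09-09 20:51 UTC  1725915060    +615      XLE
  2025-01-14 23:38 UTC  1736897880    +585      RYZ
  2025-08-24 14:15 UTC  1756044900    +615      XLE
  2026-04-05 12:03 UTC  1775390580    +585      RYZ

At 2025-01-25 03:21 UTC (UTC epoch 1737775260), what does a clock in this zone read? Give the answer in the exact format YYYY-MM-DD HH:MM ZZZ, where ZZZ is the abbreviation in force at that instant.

Query: 2025-01-25 03:21 UTC
Rule 2/4 (RYZ, +09:45): 2025-01-14 23:38 UTC ≤ query < 2025-08-24 14:15 UTC
3·60 + 21 + 585 = 786 min
786 = 0·1440 + 786; 786 = 13·60 + 6 → 13:06, same day
→ 2025-01-25 13:06 RYZ

2025-01-25 13:06 RYZ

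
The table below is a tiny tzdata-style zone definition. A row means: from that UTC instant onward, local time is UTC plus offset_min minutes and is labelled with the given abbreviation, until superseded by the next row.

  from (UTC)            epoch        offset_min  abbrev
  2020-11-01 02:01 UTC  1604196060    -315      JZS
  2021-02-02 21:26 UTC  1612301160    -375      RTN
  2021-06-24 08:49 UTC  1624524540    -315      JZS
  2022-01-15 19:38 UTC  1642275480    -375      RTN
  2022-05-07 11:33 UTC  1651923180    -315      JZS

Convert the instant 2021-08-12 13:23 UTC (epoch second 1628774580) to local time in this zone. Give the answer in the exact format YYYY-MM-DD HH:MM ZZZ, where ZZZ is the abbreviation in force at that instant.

Query: 2021-08-12 13:23 UTC
Rule 3/5 (JZS, -05:15): 2021-06-24 08:49 UTC ≤ query < 2022-01-15 19:38 UTC
13·60 + 23 - 315 = 488 min
488 = 0·1440 + 488; 488 = 8·60 + 8 → 08:08, same day
→ 2021-08-12 08:08 JZS

2021-08-12 08:08 JZS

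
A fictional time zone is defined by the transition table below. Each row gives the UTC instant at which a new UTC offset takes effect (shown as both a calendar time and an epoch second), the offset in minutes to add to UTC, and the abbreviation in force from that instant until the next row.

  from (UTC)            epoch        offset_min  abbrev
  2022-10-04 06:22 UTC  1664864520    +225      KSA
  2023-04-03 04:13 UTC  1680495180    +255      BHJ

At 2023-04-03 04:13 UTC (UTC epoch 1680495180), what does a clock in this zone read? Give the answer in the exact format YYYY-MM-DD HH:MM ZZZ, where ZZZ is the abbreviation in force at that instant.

2023-04-03 08:28 BHJ

Query: 2023-04-03 04:13 UTC
Rule 2/2 (BHJ, +04:15): 2023-04-03 04:13 UTC ≤ query < +∞
4·60 + 13 + 255 = 508 min
508 = 0·1440 + 508; 508 = 8·60 + 28 → 08:28, same day
→ 2023-04-03 08:28 BHJ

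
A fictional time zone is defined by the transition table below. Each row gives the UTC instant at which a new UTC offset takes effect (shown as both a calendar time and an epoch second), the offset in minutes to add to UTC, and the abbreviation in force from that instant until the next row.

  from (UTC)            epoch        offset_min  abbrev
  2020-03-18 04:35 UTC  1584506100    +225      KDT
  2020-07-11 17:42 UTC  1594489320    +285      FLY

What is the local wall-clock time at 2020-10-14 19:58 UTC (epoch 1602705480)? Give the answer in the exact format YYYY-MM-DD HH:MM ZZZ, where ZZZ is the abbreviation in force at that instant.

Query: 2020-10-14 19:58 UTC
Rule 2/2 (FLY, +04:45): 2020-07-11 17:42 UTC ≤ query < +∞
19·60 + 58 + 285 = 1483 min
1483 = 1·1440 + 43; 43 = 0·60 + 43 → 00:43, 2020-10-14 + 1 day = 2020-10-15
→ 2020-10-15 00:43 FLY

2020-10-15 00:43 FLY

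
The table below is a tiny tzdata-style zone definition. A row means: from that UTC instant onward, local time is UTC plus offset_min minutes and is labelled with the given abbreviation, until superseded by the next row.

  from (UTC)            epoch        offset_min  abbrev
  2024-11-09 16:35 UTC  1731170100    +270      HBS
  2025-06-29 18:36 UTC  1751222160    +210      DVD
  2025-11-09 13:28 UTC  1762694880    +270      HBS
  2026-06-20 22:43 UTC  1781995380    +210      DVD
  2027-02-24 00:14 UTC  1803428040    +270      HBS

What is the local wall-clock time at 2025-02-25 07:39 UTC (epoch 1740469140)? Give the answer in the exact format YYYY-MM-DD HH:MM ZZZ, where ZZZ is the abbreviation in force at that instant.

2025-02-25 12:09 HBS

Query: 2025-02-25 07:39 UTC
Rule 1/5 (HBS, +04:30): 2024-11-09 16:35 UTC ≤ query < 2025-06-29 18:36 UTC
7·60 + 39 + 270 = 729 min
729 = 0·1440 + 729; 729 = 12·60 + 9 → 12:09, same day
→ 2025-02-25 12:09 HBS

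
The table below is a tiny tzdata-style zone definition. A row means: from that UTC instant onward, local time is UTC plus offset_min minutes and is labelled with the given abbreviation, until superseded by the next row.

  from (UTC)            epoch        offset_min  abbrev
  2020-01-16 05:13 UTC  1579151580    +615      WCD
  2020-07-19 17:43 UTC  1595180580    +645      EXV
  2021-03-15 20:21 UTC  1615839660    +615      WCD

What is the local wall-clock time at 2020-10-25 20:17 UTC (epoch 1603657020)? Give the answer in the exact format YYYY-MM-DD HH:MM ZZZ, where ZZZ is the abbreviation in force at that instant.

2020-10-26 07:02 EXV

Query: 2020-10-25 20:17 UTC
Rule 2/3 (EXV, +10:45): 2020-07-19 17:43 UTC ≤ query < 2021-03-15 20:21 UTC
20·60 + 17 + 645 = 1862 min
1862 = 1·1440 + 422; 422 = 7·60 + 2 → 07:02, 2020-10-25 + 1 day = 2020-10-26
→ 2020-10-26 07:02 EXV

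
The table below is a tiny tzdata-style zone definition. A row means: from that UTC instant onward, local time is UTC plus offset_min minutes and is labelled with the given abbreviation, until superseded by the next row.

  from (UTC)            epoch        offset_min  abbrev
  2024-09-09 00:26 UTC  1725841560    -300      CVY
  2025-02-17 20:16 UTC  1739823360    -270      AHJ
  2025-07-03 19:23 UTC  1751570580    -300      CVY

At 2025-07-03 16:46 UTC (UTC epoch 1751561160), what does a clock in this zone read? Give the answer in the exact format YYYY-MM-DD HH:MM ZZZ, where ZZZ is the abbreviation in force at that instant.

Query: 2025-07-03 16:46 UTC
Rule 2/3 (AHJ, -04:30): 2025-02-17 20:16 UTC ≤ query < 2025-07-03 19:23 UTC
16·60 + 46 - 270 = 736 min
736 = 0·1440 + 736; 736 = 12·60 + 16 → 12:16, same day
→ 2025-07-03 12:16 AHJ

2025-07-03 12:16 AHJ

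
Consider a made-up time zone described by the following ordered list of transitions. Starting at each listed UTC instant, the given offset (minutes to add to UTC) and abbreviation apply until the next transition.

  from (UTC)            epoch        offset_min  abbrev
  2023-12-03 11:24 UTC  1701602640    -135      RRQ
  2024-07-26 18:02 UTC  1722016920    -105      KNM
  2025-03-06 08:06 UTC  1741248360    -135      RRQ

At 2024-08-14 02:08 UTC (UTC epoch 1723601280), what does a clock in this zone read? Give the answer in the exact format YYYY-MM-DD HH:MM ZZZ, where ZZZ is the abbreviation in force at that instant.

Query: 2024-08-14 02:08 UTC
Rule 2/3 (KNM, -01:45): 2024-07-26 18:02 UTC ≤ query < 2025-03-06 08:06 UTC
2·60 + 8 - 105 = 23 min
23 = 0·1440 + 23; 23 = 0·60 + 23 → 00:23, same day
→ 2024-08-14 00:23 KNM

2024-08-14 00:23 KNM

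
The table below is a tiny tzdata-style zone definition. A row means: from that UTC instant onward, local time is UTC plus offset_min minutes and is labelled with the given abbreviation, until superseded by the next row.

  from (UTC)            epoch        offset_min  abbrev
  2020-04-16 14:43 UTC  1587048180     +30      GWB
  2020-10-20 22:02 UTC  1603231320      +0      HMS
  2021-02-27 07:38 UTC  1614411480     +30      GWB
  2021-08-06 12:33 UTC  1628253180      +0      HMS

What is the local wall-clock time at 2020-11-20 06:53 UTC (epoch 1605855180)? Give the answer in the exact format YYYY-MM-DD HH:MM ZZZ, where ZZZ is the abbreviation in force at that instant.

2020-11-20 06:53 HMS

Query: 2020-11-20 06:53 UTC
Rule 2/4 (HMS, +00:00): 2020-10-20 22:02 UTC ≤ query < 2021-02-27 07:38 UTC
6·60 + 53 + 0 = 413 min
413 = 0·1440 + 413; 413 = 6·60 + 53 → 06:53, same day
→ 2020-11-20 06:53 HMS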